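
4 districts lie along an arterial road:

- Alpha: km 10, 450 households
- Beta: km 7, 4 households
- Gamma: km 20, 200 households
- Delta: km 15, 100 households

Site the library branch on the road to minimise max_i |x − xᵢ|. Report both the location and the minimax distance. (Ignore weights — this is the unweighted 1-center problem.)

location 13.5, max distance 6.5

The 1-center on a line is the midpoint of the two extreme points: leftmost at 7, rightmost at 20.
Optimal location = (7 + 20)/2 = 13.5; maximum distance = (20 − 7)/2 = 6.5.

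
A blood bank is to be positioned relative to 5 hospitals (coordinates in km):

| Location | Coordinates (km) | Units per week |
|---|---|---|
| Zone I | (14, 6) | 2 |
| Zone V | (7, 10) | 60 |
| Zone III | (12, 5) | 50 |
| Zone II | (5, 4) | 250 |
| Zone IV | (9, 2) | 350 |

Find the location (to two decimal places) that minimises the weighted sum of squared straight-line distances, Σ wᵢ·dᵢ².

The minimiser of Σwᵢ‖p−pᵢ‖² is the weighted centroid p* = (Σwᵢpᵢ)/(Σwᵢ).
Σwᵢ = 712.
Σwᵢxᵢ = 2·14 + 60·7 + 50·12 + 250·5 + 350·9 = 5448.
Σwᵢyᵢ = 2·6 + 60·10 + 50·5 + 250·4 + 350·2 = 2562.
x* = 5448/712 = 7.65, y* = 2562/712 = 3.60.

(7.65, 3.60)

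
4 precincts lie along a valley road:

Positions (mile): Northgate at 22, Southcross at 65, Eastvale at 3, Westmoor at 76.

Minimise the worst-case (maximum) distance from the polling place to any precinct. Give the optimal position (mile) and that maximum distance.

location 39.5, max distance 36.5

The 1-center on a line is the midpoint of the two extreme points: leftmost at 3, rightmost at 76.
Optimal location = (3 + 76)/2 = 39.5; maximum distance = (76 − 3)/2 = 36.5.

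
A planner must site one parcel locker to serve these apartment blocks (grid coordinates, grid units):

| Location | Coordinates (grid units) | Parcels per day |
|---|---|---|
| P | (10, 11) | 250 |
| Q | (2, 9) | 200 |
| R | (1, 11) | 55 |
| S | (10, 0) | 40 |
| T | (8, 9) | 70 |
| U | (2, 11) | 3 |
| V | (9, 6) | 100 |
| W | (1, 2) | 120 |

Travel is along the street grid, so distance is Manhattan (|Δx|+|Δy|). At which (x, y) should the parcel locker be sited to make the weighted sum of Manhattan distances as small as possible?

(8, 9)

Manhattan distance separates: Σwᵢ(|x−xᵢ|+|y−yᵢ|) = Σwᵢ|x−xᵢ| + Σwᵢ|y−yᵢ|, so x and y are optimised independently as 1-D weighted medians.
Total weight W = 838; half = 419.
x-coordinate, sorted with cumulative weight:
  x=1 (R, w=55) cum 55
  x=1 (W, w=120) cum 175
  x=2 (Q, w=200) cum 375
  x=2 (U, w=3) cum 378
  x=8 (T, w=70) cum 448  ← median
  x=9 (V, w=100) cum 548
  x=10 (P, w=250) cum 798
  x=10 (S, w=40) cum 838
⇒ x* = 8
y-coordinate, sorted with cumulative weight:
  y=0 (S, w=40) cum 40
  y=2 (W, w=120) cum 160
  y=6 (V, w=100) cum 260
  y=9 (Q, w=200) cum 460  ← median
  y=9 (T, w=70) cum 530
  y=11 (P, w=250) cum 780
  y=11 (R, w=55) cum 835
  y=11 (U, w=3) cum 838
⇒ y* = 9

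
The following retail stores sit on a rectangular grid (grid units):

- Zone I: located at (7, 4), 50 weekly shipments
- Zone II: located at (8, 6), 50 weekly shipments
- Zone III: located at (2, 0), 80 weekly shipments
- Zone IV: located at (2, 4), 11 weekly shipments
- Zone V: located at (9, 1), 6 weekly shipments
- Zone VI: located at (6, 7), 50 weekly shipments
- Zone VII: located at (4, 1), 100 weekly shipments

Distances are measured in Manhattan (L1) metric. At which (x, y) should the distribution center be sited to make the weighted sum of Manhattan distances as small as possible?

Manhattan distance separates: Σwᵢ(|x−xᵢ|+|y−yᵢ|) = Σwᵢ|x−xᵢ| + Σwᵢ|y−yᵢ|, so x and y are optimised independently as 1-D weighted medians.
Total weight W = 347; half = 173.5.
x-coordinate, sorted with cumulative weight:
  x=2 (Zone III, w=80) cum 80
  x=2 (Zone IV, w=11) cum 91
  x=4 (Zone VII, w=100) cum 191  ← median
  x=6 (Zone VI, w=50) cum 241
  x=7 (Zone I, w=50) cum 291
  x=8 (Zone II, w=50) cum 341
  x=9 (Zone V, w=6) cum 347
⇒ x* = 4
y-coordinate, sorted with cumulative weight:
  y=0 (Zone III, w=80) cum 80
  y=1 (Zone V, w=6) cum 86
  y=1 (Zone VII, w=100) cum 186  ← median
  y=4 (Zone I, w=50) cum 236
  y=4 (Zone IV, w=11) cum 247
  y=6 (Zone II, w=50) cum 297
  y=7 (Zone VI, w=50) cum 347
⇒ y* = 1

(4, 1)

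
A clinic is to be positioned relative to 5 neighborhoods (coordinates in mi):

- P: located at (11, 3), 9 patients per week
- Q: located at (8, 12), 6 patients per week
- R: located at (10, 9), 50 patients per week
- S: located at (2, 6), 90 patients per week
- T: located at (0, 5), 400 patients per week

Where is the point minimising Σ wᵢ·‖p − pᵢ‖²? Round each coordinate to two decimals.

The minimiser of Σwᵢ‖p−pᵢ‖² is the weighted centroid p* = (Σwᵢpᵢ)/(Σwᵢ).
Σwᵢ = 555.
Σwᵢxᵢ = 9·11 + 6·8 + 50·10 + 90·2 + 400·0 = 827.
Σwᵢyᵢ = 9·3 + 6·12 + 50·9 + 90·6 + 400·5 = 3089.
x* = 827/555 = 1.49, y* = 3089/555 = 5.57.

(1.49, 5.57)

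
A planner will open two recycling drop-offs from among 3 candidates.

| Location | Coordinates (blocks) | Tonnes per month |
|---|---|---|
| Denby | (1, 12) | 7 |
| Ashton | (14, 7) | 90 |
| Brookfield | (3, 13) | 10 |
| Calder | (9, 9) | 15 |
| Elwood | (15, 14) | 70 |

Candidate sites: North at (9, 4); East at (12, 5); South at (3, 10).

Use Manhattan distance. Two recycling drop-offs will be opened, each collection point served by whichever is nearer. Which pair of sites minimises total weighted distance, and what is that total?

Evaluate every pair (each demand assigned to the nearer of the two):
  {East, South}: total = 1363
  {North, East}: total = 1537
  {North, South}: total = 1973
Best pair: {East, South} with total 1363.

{East, South}, total 1363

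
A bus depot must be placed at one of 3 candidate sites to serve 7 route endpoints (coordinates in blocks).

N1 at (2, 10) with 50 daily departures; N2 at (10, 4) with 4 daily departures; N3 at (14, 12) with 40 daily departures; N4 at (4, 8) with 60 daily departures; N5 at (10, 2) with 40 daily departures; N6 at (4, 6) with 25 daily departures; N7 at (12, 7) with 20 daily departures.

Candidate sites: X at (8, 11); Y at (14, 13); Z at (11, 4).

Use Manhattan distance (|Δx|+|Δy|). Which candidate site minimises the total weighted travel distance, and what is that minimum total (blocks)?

Total weighted distance at each candidate:
  X (8, 11): total = 1911
  Y (14, 13): total = 2927
  Z (11, 4): total = 2279
Minimum is at X with total 1911 blocks.

X, total 1911 blocks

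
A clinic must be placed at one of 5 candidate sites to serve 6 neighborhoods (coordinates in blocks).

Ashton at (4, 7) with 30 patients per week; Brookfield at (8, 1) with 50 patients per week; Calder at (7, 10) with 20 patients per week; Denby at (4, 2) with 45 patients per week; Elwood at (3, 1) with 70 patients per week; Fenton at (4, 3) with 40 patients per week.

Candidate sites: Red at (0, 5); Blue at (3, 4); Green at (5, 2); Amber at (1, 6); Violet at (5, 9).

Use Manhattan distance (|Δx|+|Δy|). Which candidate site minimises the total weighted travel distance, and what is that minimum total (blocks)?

Green, total 915 blocks

Total weighted distance at each candidate:
  Red (0, 5): total = 2065
  Blue (3, 4): total = 1145
  Green (5, 2): total = 915
  Amber (1, 6): total = 1965
  Violet (5, 9): total = 2040
Minimum is at Green with total 915 blocks.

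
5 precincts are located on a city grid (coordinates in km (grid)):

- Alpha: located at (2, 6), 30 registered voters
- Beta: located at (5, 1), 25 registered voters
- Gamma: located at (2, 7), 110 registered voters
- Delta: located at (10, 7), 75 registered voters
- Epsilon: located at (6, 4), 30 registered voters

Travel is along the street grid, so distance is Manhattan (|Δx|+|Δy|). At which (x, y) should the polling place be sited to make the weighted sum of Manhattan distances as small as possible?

Manhattan distance separates: Σwᵢ(|x−xᵢ|+|y−yᵢ|) = Σwᵢ|x−xᵢ| + Σwᵢ|y−yᵢ|, so x and y are optimised independently as 1-D weighted medians.
Total weight W = 270; half = 135.
x-coordinate, sorted with cumulative weight:
  x=2 (Alpha, w=30) cum 30
  x=2 (Gamma, w=110) cum 140  ← median
  x=5 (Beta, w=25) cum 165
  x=6 (Epsilon, w=30) cum 195
  x=10 (Delta, w=75) cum 270
⇒ x* = 2
y-coordinate, sorted with cumulative weight:
  y=1 (Beta, w=25) cum 25
  y=4 (Epsilon, w=30) cum 55
  y=6 (Alpha, w=30) cum 85
  y=7 (Gamma, w=110) cum 195  ← median
  y=7 (Delta, w=75) cum 270
⇒ y* = 7

(2, 7)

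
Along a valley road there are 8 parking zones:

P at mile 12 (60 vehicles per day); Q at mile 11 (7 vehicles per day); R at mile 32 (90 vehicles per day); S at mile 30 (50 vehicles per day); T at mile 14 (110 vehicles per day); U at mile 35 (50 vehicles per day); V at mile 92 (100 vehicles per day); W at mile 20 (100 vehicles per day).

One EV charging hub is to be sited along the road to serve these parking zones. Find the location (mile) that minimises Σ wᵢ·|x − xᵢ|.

x = 30

For a sum of weighted absolute distances on a line, the optimum is the weighted median (not the mean). Total weight W = 567; half-weight = 283.5.
Sort by position and accumulate weight:
  mile 11 (Q, w=7) → cum 7
  mile 12 (P, w=60) → cum 67
  mile 14 (T, w=110) → cum 177
  mile 20 (W, w=100) → cum 277
  mile 30 (S, w=50) → cum 327  ≥ 283.5 → median here
  mile 32 (R, w=90) → cum 417
  mile 35 (U, w=50) → cum 467
  mile 92 (V, w=100) → cum 567
Optimal location: mile 30.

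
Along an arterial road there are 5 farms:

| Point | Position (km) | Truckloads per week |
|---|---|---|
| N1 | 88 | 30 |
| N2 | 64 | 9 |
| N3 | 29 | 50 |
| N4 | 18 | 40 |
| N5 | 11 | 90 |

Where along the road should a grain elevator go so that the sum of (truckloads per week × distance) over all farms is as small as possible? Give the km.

x = 18

For a sum of weighted absolute distances on a line, the optimum is the weighted median (not the mean). Total weight W = 219; half-weight = 109.5.
Sort by position and accumulate weight:
  km 11 (N5, w=90) → cum 90
  km 18 (N4, w=40) → cum 130  ≥ 109.5 → median here
  km 29 (N3, w=50) → cum 180
  km 64 (N2, w=9) → cum 189
  km 88 (N1, w=30) → cum 219
Optimal location: km 18.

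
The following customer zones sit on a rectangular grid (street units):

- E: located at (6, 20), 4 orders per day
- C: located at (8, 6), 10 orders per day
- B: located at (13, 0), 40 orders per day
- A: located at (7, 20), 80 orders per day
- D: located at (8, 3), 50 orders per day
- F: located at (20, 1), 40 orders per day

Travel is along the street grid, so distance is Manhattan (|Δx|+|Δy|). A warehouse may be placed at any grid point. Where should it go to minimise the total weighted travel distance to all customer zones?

Manhattan distance separates: Σwᵢ(|x−xᵢ|+|y−yᵢ|) = Σwᵢ|x−xᵢ| + Σwᵢ|y−yᵢ|, so x and y are optimised independently as 1-D weighted medians.
Total weight W = 224; half = 112.
x-coordinate, sorted with cumulative weight:
  x=6 (E, w=4) cum 4
  x=7 (A, w=80) cum 84
  x=8 (C, w=10) cum 94
  x=8 (D, w=50) cum 144  ← median
  x=13 (B, w=40) cum 184
  x=20 (F, w=40) cum 224
⇒ x* = 8
y-coordinate, sorted with cumulative weight:
  y=0 (B, w=40) cum 40
  y=1 (F, w=40) cum 80
  y=3 (D, w=50) cum 130  ← median
  y=6 (C, w=10) cum 140
  y=20 (E, w=4) cum 144
  y=20 (A, w=80) cum 224
⇒ y* = 3

(8, 3)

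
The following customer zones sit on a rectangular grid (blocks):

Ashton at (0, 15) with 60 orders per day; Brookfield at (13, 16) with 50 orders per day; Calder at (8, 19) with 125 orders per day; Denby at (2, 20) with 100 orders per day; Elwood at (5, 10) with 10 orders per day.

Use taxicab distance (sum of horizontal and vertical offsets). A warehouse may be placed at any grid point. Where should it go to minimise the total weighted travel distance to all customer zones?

(8, 19)

Manhattan distance separates: Σwᵢ(|x−xᵢ|+|y−yᵢ|) = Σwᵢ|x−xᵢ| + Σwᵢ|y−yᵢ|, so x and y are optimised independently as 1-D weighted medians.
Total weight W = 345; half = 172.5.
x-coordinate, sorted with cumulative weight:
  x=0 (Ashton, w=60) cum 60
  x=2 (Denby, w=100) cum 160
  x=5 (Elwood, w=10) cum 170
  x=8 (Calder, w=125) cum 295  ← median
  x=13 (Brookfield, w=50) cum 345
⇒ x* = 8
y-coordinate, sorted with cumulative weight:
  y=10 (Elwood, w=10) cum 10
  y=15 (Ashton, w=60) cum 70
  y=16 (Brookfield, w=50) cum 120
  y=19 (Calder, w=125) cum 245  ← median
  y=20 (Denby, w=100) cum 345
⇒ y* = 19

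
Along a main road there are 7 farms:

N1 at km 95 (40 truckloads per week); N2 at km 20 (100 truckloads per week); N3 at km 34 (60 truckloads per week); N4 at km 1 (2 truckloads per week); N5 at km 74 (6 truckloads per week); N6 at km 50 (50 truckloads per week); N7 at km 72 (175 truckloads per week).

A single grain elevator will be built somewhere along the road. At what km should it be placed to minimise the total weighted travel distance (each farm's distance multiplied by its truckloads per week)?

x = 72

For a sum of weighted absolute distances on a line, the optimum is the weighted median (not the mean). Total weight W = 433; half-weight = 216.5.
Sort by position and accumulate weight:
  km 1 (N4, w=2) → cum 2
  km 20 (N2, w=100) → cum 102
  km 34 (N3, w=60) → cum 162
  km 50 (N6, w=50) → cum 212
  km 72 (N7, w=175) → cum 387  ≥ 216.5 → median here
  km 74 (N5, w=6) → cum 393
  km 95 (N1, w=40) → cum 433
Optimal location: km 72.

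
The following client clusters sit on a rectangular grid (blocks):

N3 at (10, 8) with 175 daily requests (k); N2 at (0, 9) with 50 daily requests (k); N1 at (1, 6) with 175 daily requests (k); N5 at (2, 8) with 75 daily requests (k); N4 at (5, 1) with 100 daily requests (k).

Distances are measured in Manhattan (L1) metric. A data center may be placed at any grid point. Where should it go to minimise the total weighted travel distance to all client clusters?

(2, 8)

Manhattan distance separates: Σwᵢ(|x−xᵢ|+|y−yᵢ|) = Σwᵢ|x−xᵢ| + Σwᵢ|y−yᵢ|, so x and y are optimised independently as 1-D weighted medians.
Total weight W = 575; half = 287.5.
x-coordinate, sorted with cumulative weight:
  x=0 (N2, w=50) cum 50
  x=1 (N1, w=175) cum 225
  x=2 (N5, w=75) cum 300  ← median
  x=5 (N4, w=100) cum 400
  x=10 (N3, w=175) cum 575
⇒ x* = 2
y-coordinate, sorted with cumulative weight:
  y=1 (N4, w=100) cum 100
  y=6 (N1, w=175) cum 275
  y=8 (N3, w=175) cum 450  ← median
  y=8 (N5, w=75) cum 525
  y=9 (N2, w=50) cum 575
⇒ y* = 8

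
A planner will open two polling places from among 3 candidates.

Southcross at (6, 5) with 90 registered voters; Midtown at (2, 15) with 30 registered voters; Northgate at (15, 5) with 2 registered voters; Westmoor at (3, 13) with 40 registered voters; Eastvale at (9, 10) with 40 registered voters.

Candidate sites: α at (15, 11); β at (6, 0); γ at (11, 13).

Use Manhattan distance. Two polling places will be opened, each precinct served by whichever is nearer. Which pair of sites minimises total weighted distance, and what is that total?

Evaluate every pair (each demand assigned to the nearer of the two):
  {β, γ}: total = 1324
  {α, β}: total = 1812
  {α, γ}: total = 2032
Best pair: {β, γ} with total 1324.

{β, γ}, total 1324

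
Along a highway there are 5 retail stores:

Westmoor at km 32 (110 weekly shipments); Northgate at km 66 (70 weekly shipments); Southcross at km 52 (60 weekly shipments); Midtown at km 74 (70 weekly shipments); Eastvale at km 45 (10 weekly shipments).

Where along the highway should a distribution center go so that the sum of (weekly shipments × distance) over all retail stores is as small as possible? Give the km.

For a sum of weighted absolute distances on a line, the optimum is the weighted median (not the mean). Total weight W = 320; half-weight = 160.
Sort by position and accumulate weight:
  km 32 (Westmoor, w=110) → cum 110
  km 45 (Eastvale, w=10) → cum 120
  km 52 (Southcross, w=60) → cum 180  ≥ 160 → median here
  km 66 (Northgate, w=70) → cum 250
  km 74 (Midtown, w=70) → cum 320
Optimal location: km 52.

x = 52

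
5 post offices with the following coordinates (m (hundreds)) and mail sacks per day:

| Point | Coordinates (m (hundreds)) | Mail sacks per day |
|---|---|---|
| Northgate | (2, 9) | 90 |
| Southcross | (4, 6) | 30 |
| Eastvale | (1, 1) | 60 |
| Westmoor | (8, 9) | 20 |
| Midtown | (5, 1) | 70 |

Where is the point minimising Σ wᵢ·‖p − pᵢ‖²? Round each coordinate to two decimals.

The minimiser of Σwᵢ‖p−pᵢ‖² is the weighted centroid p* = (Σwᵢpᵢ)/(Σwᵢ).
Σwᵢ = 270.
Σwᵢxᵢ = 90·2 + 30·4 + 60·1 + 20·8 + 70·5 = 870.
Σwᵢyᵢ = 90·9 + 30·6 + 60·1 + 20·9 + 70·1 = 1300.
x* = 870/270 = 3.22, y* = 1300/270 = 4.81.

(3.22, 4.81)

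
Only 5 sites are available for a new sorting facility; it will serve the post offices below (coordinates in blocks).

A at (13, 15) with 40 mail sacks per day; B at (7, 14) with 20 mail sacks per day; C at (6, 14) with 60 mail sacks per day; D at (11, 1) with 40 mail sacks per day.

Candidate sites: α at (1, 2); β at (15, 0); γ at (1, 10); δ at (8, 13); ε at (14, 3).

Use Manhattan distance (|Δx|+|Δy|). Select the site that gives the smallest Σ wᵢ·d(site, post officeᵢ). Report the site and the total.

δ, total 1100 blocks

Total weighted distance at each candidate:
  α (1, 2): total = 2820
  β (15, 0): total = 2700
  γ (1, 10): total = 2180
  δ (8, 13): total = 1100
  ε (14, 3): total = 2220
Minimum is at δ with total 1100 blocks.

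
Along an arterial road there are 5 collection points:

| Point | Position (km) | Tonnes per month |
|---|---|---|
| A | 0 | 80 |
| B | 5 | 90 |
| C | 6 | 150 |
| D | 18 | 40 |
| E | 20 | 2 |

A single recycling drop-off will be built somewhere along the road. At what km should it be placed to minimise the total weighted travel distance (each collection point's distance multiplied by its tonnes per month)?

For a sum of weighted absolute distances on a line, the optimum is the weighted median (not the mean). Total weight W = 362; half-weight = 181.
Sort by position and accumulate weight:
  km 0 (A, w=80) → cum 80
  km 5 (B, w=90) → cum 170
  km 6 (C, w=150) → cum 320  ≥ 181 → median here
  km 18 (D, w=40) → cum 360
  km 20 (E, w=2) → cum 362
Optimal location: km 6.

x = 6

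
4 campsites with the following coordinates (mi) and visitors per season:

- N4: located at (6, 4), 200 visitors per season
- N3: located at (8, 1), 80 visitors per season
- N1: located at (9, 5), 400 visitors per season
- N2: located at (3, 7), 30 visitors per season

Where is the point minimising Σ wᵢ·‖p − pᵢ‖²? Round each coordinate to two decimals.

(7.79, 4.35)

The minimiser of Σwᵢ‖p−pᵢ‖² is the weighted centroid p* = (Σwᵢpᵢ)/(Σwᵢ).
Σwᵢ = 710.
Σwᵢxᵢ = 200·6 + 80·8 + 400·9 + 30·3 = 5530.
Σwᵢyᵢ = 200·4 + 80·1 + 400·5 + 30·7 = 3090.
x* = 5530/710 = 7.79, y* = 3090/710 = 4.35.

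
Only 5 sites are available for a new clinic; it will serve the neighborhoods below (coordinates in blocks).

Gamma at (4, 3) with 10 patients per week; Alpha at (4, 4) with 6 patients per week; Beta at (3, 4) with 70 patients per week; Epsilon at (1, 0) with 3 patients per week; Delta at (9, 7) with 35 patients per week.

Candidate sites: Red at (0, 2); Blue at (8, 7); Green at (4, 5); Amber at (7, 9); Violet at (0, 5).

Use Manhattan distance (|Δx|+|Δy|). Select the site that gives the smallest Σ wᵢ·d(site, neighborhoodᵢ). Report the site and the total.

Total weighted distance at each candidate:
  Red (0, 2): total = 935
  Blue (8, 7): total = 759
  Green (4, 5): total = 435
  Amber (7, 9): total = 953
  Violet (0, 5): total = 773
Minimum is at Green with total 435 blocks.

Green, total 435 blocks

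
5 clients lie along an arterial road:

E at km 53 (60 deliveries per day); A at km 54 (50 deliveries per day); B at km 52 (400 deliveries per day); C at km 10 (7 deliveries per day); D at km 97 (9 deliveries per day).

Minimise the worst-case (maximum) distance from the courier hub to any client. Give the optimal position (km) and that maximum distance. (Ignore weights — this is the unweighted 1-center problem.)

The 1-center on a line is the midpoint of the two extreme points: leftmost at 10, rightmost at 97.
Optimal location = (10 + 97)/2 = 53.5; maximum distance = (97 − 10)/2 = 43.5.

location 53.5, max distance 43.5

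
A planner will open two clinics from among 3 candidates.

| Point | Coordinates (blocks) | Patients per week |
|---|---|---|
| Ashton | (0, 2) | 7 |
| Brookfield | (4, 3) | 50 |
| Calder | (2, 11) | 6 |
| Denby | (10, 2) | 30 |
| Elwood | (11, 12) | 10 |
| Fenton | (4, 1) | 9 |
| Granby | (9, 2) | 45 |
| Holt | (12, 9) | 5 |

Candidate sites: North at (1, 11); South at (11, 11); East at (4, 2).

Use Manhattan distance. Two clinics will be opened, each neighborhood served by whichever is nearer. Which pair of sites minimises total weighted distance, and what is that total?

{South, East}, total 571

Evaluate every pair (each demand assigned to the nearer of the two):
  {South, East}: total = 571
  {North, East}: total = 673
  {North, South}: total = 1563
Best pair: {South, East} with total 571.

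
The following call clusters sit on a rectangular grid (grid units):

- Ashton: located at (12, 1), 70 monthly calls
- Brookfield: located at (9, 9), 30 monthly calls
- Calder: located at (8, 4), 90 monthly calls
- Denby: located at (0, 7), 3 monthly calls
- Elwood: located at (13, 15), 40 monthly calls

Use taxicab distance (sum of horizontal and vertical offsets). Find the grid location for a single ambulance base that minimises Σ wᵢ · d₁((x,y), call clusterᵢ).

(9, 4)

Manhattan distance separates: Σwᵢ(|x−xᵢ|+|y−yᵢ|) = Σwᵢ|x−xᵢ| + Σwᵢ|y−yᵢ|, so x and y are optimised independently as 1-D weighted medians.
Total weight W = 233; half = 116.5.
x-coordinate, sorted with cumulative weight:
  x=0 (Denby, w=3) cum 3
  x=8 (Calder, w=90) cum 93
  x=9 (Brookfield, w=30) cum 123  ← median
  x=12 (Ashton, w=70) cum 193
  x=13 (Elwood, w=40) cum 233
⇒ x* = 9
y-coordinate, sorted with cumulative weight:
  y=1 (Ashton, w=70) cum 70
  y=4 (Calder, w=90) cum 160  ← median
  y=7 (Denby, w=3) cum 163
  y=9 (Brookfield, w=30) cum 193
  y=15 (Elwood, w=40) cum 233
⇒ y* = 4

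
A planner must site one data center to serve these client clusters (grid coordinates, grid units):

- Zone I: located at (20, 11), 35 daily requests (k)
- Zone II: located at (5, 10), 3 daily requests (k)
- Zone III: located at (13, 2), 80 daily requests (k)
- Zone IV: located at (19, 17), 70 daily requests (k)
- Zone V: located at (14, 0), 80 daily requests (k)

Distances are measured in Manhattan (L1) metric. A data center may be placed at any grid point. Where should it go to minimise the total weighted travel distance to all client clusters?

Manhattan distance separates: Σwᵢ(|x−xᵢ|+|y−yᵢ|) = Σwᵢ|x−xᵢ| + Σwᵢ|y−yᵢ|, so x and y are optimised independently as 1-D weighted medians.
Total weight W = 268; half = 134.
x-coordinate, sorted with cumulative weight:
  x=5 (Zone II, w=3) cum 3
  x=13 (Zone III, w=80) cum 83
  x=14 (Zone V, w=80) cum 163  ← median
  x=19 (Zone IV, w=70) cum 233
  x=20 (Zone I, w=35) cum 268
⇒ x* = 14
y-coordinate, sorted with cumulative weight:
  y=0 (Zone V, w=80) cum 80
  y=2 (Zone III, w=80) cum 160  ← median
  y=10 (Zone II, w=3) cum 163
  y=11 (Zone I, w=35) cum 198
  y=17 (Zone IV, w=70) cum 268
⇒ y* = 2

(14, 2)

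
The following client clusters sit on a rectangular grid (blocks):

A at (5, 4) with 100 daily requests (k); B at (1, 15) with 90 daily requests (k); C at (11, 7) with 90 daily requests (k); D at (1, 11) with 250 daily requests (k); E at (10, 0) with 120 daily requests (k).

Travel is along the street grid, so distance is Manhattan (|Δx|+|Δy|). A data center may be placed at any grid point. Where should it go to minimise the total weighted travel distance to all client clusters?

Manhattan distance separates: Σwᵢ(|x−xᵢ|+|y−yᵢ|) = Σwᵢ|x−xᵢ| + Σwᵢ|y−yᵢ|, so x and y are optimised independently as 1-D weighted medians.
Total weight W = 650; half = 325.
x-coordinate, sorted with cumulative weight:
  x=1 (B, w=90) cum 90
  x=1 (D, w=250) cum 340  ← median
  x=5 (A, w=100) cum 440
  x=10 (E, w=120) cum 560
  x=11 (C, w=90) cum 650
⇒ x* = 1
y-coordinate, sorted with cumulative weight:
  y=0 (E, w=120) cum 120
  y=4 (A, w=100) cum 220
  y=7 (C, w=90) cum 310
  y=11 (D, w=250) cum 560  ← median
  y=15 (B, w=90) cum 650
⇒ y* = 11

(1, 11)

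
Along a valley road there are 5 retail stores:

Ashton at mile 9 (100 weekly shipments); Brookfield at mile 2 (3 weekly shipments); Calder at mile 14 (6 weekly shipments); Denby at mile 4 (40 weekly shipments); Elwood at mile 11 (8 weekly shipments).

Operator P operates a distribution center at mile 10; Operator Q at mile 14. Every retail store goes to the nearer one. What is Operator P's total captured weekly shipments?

The indifferent point is the midpoint (10+14)/2 = 12; retail stores left of it (closer to Operator P at 10) go to Operator P, those right go to Operator Q.
  Brookfield at 2 (w=3) → Operator P
  Denby at 4 (w=40) → Operator P
  Ashton at 9 (w=100) → Operator P
  Elwood at 11 (w=8) → Operator P
  Calder at 14 (w=6) → Operator Q
Operator P captures 151; Operator Q captures 6.

151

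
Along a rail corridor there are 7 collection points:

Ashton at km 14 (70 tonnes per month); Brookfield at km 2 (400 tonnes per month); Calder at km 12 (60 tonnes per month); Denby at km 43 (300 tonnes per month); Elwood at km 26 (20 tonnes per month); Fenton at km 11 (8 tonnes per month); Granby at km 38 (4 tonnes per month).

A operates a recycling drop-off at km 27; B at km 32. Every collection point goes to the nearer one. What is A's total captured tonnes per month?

558

The indifferent point is the midpoint (27+32)/2 = 29.5; collection points left of it (closer to A at 27) go to A, those right go to B.
  Brookfield at 2 (w=400) → A
  Fenton at 11 (w=8) → A
  Calder at 12 (w=60) → A
  Ashton at 14 (w=70) → A
  Elwood at 26 (w=20) → A
  Granby at 38 (w=4) → B
  Denby at 43 (w=300) → B
A captures 558; B captures 304.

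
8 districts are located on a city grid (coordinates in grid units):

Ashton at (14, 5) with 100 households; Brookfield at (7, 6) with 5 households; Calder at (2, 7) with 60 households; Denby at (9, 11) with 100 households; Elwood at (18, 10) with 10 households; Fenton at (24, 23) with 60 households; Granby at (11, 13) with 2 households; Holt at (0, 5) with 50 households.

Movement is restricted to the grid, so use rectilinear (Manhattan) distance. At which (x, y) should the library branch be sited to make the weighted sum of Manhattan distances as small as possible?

(9, 7)

Manhattan distance separates: Σwᵢ(|x−xᵢ|+|y−yᵢ|) = Σwᵢ|x−xᵢ| + Σwᵢ|y−yᵢ|, so x and y are optimised independently as 1-D weighted medians.
Total weight W = 387; half = 193.5.
x-coordinate, sorted with cumulative weight:
  x=0 (Holt, w=50) cum 50
  x=2 (Calder, w=60) cum 110
  x=7 (Brookfield, w=5) cum 115
  x=9 (Denby, w=100) cum 215  ← median
  x=11 (Granby, w=2) cum 217
  x=14 (Ashton, w=100) cum 317
  x=18 (Elwood, w=10) cum 327
  x=24 (Fenton, w=60) cum 387
⇒ x* = 9
y-coordinate, sorted with cumulative weight:
  y=5 (Ashton, w=100) cum 100
  y=5 (Holt, w=50) cum 150
  y=6 (Brookfield, w=5) cum 155
  y=7 (Calder, w=60) cum 215  ← median
  y=10 (Elwood, w=10) cum 225
  y=11 (Denby, w=100) cum 325
  y=13 (Granby, w=2) cum 327
  y=23 (Fenton, w=60) cum 387
⇒ y* = 7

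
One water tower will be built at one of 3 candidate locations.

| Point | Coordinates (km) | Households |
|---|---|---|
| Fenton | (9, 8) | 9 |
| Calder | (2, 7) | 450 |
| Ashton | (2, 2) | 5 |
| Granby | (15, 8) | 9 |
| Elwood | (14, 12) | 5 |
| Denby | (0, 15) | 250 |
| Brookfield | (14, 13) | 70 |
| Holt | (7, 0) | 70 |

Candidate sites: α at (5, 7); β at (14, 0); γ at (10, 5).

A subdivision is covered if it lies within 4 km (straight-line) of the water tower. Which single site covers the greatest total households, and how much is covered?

α, covering 450

Coverage radius r = 4 km; a point is covered iff (Δx)²+(Δy)² ≤ 4² = 16.
  α (5, 7): covers {Calder} → 450
  β (14, 0): covers {none} → 0
  γ (10, 5): covers {Fenton} → 9
Maximum coverage at α: 450 households.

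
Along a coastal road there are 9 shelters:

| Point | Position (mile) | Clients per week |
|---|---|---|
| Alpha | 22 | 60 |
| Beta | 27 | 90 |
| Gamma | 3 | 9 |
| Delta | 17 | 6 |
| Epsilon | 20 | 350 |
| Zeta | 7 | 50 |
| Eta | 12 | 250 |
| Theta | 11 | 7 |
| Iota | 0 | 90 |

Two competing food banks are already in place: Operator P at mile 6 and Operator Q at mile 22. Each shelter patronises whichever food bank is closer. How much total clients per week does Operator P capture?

The indifferent point is the midpoint (6+22)/2 = 14; shelters left of it (closer to Operator P at 6) go to Operator P, those right go to Operator Q.
  Iota at 0 (w=90) → Operator P
  Gamma at 3 (w=9) → Operator P
  Zeta at 7 (w=50) → Operator P
  Theta at 11 (w=7) → Operator P
  Eta at 12 (w=250) → Operator P
  Delta at 17 (w=6) → Operator Q
  Epsilon at 20 (w=350) → Operator Q
  Alpha at 22 (w=60) → Operator Q
  Beta at 27 (w=90) → Operator Q
Operator P captures 406; Operator Q captures 506.

406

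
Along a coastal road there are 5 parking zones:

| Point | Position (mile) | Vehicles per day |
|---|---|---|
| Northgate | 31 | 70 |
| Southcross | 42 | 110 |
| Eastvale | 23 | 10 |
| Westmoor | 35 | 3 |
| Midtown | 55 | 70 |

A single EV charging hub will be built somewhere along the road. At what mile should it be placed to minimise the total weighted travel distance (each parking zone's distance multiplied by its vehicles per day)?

For a sum of weighted absolute distances on a line, the optimum is the weighted median (not the mean). Total weight W = 263; half-weight = 131.5.
Sort by position and accumulate weight:
  mile 23 (Eastvale, w=10) → cum 10
  mile 31 (Northgate, w=70) → cum 80
  mile 35 (Westmoor, w=3) → cum 83
  mile 42 (Southcross, w=110) → cum 193  ≥ 131.5 → median here
  mile 55 (Midtown, w=70) → cum 263
Optimal location: mile 42.

x = 42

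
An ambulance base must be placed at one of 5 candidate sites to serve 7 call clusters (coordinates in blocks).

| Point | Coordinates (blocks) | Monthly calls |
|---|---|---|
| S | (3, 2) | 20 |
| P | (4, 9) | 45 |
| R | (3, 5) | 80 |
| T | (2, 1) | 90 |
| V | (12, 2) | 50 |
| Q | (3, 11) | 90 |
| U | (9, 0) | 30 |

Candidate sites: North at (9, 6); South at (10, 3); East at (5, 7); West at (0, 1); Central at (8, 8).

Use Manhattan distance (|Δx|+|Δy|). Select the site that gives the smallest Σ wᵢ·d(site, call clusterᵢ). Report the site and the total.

Total weighted distance at each candidate:
  North (9, 6): total = 3720
  South (10, 3): total = 3940
  East (5, 7): total = 2875
  West (0, 1): total = 3480
  Central (8, 8): total = 3745
Minimum is at East with total 2875 blocks.

East, total 2875 blocks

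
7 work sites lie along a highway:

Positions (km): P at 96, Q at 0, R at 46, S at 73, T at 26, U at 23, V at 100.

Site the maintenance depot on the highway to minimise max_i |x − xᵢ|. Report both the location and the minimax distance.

The 1-center on a line is the midpoint of the two extreme points: leftmost at 0, rightmost at 100.
Optimal location = (0 + 100)/2 = 50; maximum distance = (100 − 0)/2 = 50.

location 50, max distance 50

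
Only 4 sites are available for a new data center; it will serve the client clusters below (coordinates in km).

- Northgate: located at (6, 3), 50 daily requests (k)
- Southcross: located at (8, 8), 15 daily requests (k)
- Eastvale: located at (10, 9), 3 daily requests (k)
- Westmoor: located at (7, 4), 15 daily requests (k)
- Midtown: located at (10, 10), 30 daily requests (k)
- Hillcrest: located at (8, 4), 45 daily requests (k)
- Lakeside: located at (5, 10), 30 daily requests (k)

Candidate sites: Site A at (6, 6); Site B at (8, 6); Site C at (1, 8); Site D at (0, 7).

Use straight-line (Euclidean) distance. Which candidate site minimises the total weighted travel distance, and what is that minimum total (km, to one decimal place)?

Site B, total 628.8 km

Total weighted distance at each candidate:
  Site A (6, 6): total = 661.6
  Site B (8, 6): total = 628.8
  Site C (1, 8): total = 1367.4
  Site D (0, 7): total = 1498.9
Minimum is at Site B with total 628.8 km.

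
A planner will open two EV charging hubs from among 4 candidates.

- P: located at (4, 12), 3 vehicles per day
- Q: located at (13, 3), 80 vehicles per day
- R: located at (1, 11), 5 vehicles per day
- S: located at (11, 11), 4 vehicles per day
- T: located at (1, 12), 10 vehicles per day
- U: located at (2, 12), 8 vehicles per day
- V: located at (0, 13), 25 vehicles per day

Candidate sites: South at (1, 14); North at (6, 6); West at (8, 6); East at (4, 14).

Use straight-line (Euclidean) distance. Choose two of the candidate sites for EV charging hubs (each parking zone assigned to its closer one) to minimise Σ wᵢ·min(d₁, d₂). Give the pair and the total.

{South, West}, total 588.9

Evaluate every pair (each demand assigned to the nearer of the two):
  {South, West}: total = 588.9
  {West, East}: total = 678.8
  {South, North}: total = 736.6
  {North, East}: total = 826.5
  {North, West}: total = 910.4
  {South, East}: total = 1261.7
Best pair: {South, West} with total 588.9.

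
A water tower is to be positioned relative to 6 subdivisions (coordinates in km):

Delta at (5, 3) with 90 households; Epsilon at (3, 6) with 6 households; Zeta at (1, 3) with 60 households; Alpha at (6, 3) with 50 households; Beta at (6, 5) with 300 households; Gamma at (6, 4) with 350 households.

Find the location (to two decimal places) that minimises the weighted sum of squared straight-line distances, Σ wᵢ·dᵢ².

(5.52, 4.13)

The minimiser of Σwᵢ‖p−pᵢ‖² is the weighted centroid p* = (Σwᵢpᵢ)/(Σwᵢ).
Σwᵢ = 856.
Σwᵢxᵢ = 90·5 + 6·3 + 60·1 + 50·6 + 300·6 + 350·6 = 4728.
Σwᵢyᵢ = 90·3 + 6·6 + 60·3 + 50·3 + 300·5 + 350·4 = 3536.
x* = 4728/856 = 5.52, y* = 3536/856 = 4.13.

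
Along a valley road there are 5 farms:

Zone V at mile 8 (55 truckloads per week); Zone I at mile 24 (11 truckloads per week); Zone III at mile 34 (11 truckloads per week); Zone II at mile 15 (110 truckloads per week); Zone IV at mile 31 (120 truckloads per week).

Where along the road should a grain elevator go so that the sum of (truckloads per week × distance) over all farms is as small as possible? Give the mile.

x = 15

For a sum of weighted absolute distances on a line, the optimum is the weighted median (not the mean). Total weight W = 307; half-weight = 153.5.
Sort by position and accumulate weight:
  mile 8 (Zone V, w=55) → cum 55
  mile 15 (Zone II, w=110) → cum 165  ≥ 153.5 → median here
  mile 24 (Zone I, w=11) → cum 176
  mile 31 (Zone IV, w=120) → cum 296
  mile 34 (Zone III, w=11) → cum 307
Optimal location: mile 15.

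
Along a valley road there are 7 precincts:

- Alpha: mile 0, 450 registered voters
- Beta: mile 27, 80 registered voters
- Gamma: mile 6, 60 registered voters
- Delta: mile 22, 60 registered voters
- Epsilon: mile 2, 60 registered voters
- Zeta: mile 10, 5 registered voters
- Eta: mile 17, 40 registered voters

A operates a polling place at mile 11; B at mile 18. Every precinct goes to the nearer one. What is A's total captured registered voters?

The indifferent point is the midpoint (11+18)/2 = 14.5; precincts left of it (closer to A at 11) go to A, those right go to B.
  Alpha at 0 (w=450) → A
  Epsilon at 2 (w=60) → A
  Gamma at 6 (w=60) → A
  Zeta at 10 (w=5) → A
  Eta at 17 (w=40) → B
  Delta at 22 (w=60) → B
  Beta at 27 (w=80) → B
A captures 575; B captures 180.

575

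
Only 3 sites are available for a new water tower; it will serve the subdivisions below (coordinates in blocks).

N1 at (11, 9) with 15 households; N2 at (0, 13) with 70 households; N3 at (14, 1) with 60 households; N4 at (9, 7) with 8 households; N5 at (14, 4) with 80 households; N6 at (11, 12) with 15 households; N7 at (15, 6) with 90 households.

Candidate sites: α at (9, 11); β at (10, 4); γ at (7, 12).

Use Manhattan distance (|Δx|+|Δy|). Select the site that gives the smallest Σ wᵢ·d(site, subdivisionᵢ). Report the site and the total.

Total weighted distance at each candidate:
  α (9, 11): total = 3757
  β (10, 4): total = 2957
  γ (7, 12): total = 4321
Minimum is at β with total 2957 blocks.

β, total 2957 blocks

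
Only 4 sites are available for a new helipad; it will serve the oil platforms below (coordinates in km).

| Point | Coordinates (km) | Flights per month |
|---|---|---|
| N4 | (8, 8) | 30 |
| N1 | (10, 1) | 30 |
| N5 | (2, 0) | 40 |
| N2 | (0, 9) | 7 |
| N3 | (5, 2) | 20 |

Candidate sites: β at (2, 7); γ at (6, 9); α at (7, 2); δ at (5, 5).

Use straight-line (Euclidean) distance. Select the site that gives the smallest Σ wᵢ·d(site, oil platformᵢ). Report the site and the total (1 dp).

α, total 602.1 km

Total weighted distance at each candidate:
  β (2, 7): total = 898.9
  γ (6, 9): total = 912.8
  α (7, 2): total = 602.1
  δ (5, 5): total = 657.4
Minimum is at α with total 602.1 km.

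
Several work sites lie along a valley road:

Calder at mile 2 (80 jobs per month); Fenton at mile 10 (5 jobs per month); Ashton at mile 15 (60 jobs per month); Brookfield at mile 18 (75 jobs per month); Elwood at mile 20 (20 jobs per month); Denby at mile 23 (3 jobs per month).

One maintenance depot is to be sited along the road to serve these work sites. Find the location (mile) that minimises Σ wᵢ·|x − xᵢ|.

x = 15

For a sum of weighted absolute distances on a line, the optimum is the weighted median (not the mean). Total weight W = 243; half-weight = 121.5.
Sort by position and accumulate weight:
  mile 2 (Calder, w=80) → cum 80
  mile 10 (Fenton, w=5) → cum 85
  mile 15 (Ashton, w=60) → cum 145  ≥ 121.5 → median here
  mile 18 (Brookfield, w=75) → cum 220
  mile 20 (Elwood, w=20) → cum 240
  mile 23 (Denby, w=3) → cum 243
Optimal location: mile 15.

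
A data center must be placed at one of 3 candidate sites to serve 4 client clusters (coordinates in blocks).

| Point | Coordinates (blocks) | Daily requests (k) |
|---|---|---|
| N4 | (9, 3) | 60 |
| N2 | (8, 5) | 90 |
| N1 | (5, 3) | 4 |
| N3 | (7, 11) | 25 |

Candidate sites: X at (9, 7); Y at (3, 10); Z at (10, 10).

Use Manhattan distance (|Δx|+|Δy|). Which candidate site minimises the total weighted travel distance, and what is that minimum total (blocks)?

Total weighted distance at each candidate:
  X (9, 7): total = 692
  Y (3, 10): total = 1841
  Z (10, 10): total = 1258
Minimum is at X with total 692 blocks.

X, total 692 blocks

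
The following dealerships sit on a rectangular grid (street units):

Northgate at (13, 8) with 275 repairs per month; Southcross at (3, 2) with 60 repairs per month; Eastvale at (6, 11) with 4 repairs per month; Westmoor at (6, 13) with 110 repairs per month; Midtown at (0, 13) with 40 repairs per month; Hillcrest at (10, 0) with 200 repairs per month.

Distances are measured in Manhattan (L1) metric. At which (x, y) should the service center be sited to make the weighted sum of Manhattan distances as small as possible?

(10, 8)

Manhattan distance separates: Σwᵢ(|x−xᵢ|+|y−yᵢ|) = Σwᵢ|x−xᵢ| + Σwᵢ|y−yᵢ|, so x and y are optimised independently as 1-D weighted medians.
Total weight W = 689; half = 344.5.
x-coordinate, sorted with cumulative weight:
  x=0 (Midtown, w=40) cum 40
  x=3 (Southcross, w=60) cum 100
  x=6 (Eastvale, w=4) cum 104
  x=6 (Westmoor, w=110) cum 214
  x=10 (Hillcrest, w=200) cum 414  ← median
  x=13 (Northgate, w=275) cum 689
⇒ x* = 10
y-coordinate, sorted with cumulative weight:
  y=0 (Hillcrest, w=200) cum 200
  y=2 (Southcross, w=60) cum 260
  y=8 (Northgate, w=275) cum 535  ← median
  y=11 (Eastvale, w=4) cum 539
  y=13 (Westmoor, w=110) cum 649
  y=13 (Midtown, w=40) cum 689
⇒ y* = 8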